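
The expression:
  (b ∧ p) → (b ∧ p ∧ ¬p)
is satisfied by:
  {p: False, b: False}
  {b: True, p: False}
  {p: True, b: False}


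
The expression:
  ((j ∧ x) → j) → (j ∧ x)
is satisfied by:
  {j: True, x: True}


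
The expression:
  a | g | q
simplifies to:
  a | g | q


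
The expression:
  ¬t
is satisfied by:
  {t: False}


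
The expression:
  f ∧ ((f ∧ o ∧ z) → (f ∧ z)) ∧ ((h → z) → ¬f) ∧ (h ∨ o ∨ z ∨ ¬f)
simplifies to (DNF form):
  f ∧ h ∧ ¬z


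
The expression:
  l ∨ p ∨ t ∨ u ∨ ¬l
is always true.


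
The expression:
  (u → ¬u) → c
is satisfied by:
  {c: True, u: True}
  {c: True, u: False}
  {u: True, c: False}


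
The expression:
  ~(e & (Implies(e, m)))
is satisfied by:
  {m: False, e: False}
  {e: True, m: False}
  {m: True, e: False}


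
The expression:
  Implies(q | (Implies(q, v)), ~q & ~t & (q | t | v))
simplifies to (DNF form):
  v & ~q & ~t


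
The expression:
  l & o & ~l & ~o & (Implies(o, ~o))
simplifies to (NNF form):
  False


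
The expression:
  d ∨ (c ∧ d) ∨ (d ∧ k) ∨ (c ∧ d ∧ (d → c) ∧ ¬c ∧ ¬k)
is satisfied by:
  {d: True}


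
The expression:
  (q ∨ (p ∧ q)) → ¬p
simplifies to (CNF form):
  ¬p ∨ ¬q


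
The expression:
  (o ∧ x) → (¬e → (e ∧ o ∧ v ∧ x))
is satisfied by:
  {e: True, o: False, x: False}
  {o: False, x: False, e: False}
  {x: True, e: True, o: False}
  {x: True, o: False, e: False}
  {e: True, o: True, x: False}
  {o: True, e: False, x: False}
  {x: True, o: True, e: True}


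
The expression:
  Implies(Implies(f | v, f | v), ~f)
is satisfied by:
  {f: False}


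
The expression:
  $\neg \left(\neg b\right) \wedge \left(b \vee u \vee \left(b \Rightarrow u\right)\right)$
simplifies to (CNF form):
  $b$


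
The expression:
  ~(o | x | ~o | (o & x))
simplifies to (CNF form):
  False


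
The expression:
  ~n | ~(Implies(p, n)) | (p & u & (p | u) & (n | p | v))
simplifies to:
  ~n | (p & u)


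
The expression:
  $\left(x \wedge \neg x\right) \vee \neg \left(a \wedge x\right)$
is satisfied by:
  {x: False, a: False}
  {a: True, x: False}
  {x: True, a: False}


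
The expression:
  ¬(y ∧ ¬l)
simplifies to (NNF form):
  l ∨ ¬y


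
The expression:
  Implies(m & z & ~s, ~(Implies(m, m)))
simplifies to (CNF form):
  s | ~m | ~z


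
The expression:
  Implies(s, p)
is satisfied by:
  {p: True, s: False}
  {s: False, p: False}
  {s: True, p: True}


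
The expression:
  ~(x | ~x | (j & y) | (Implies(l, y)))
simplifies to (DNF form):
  False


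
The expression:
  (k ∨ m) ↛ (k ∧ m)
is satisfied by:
  {m: True, k: False}
  {k: True, m: False}


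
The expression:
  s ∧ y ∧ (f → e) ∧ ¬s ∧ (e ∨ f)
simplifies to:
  False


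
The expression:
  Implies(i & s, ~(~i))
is always true.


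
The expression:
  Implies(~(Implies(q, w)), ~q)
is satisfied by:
  {w: True, q: False}
  {q: False, w: False}
  {q: True, w: True}


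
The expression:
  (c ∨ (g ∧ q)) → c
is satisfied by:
  {c: True, g: False, q: False}
  {g: False, q: False, c: False}
  {c: True, q: True, g: False}
  {q: True, g: False, c: False}
  {c: True, g: True, q: False}
  {g: True, c: False, q: False}
  {c: True, q: True, g: True}


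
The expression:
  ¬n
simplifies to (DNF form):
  ¬n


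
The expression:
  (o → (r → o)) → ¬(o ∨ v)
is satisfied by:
  {v: False, o: False}


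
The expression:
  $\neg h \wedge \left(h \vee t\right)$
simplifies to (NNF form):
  $t \wedge \neg h$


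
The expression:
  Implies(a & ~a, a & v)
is always true.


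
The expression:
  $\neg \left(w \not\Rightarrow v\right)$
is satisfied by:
  {v: True, w: False}
  {w: False, v: False}
  {w: True, v: True}


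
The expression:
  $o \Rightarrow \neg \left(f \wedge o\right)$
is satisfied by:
  {o: False, f: False}
  {f: True, o: False}
  {o: True, f: False}


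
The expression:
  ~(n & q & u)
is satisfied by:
  {u: False, q: False, n: False}
  {n: True, u: False, q: False}
  {q: True, u: False, n: False}
  {n: True, q: True, u: False}
  {u: True, n: False, q: False}
  {n: True, u: True, q: False}
  {q: True, u: True, n: False}


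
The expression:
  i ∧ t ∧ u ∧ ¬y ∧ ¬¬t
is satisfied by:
  {t: True, i: True, u: True, y: False}


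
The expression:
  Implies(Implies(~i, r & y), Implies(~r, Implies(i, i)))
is always true.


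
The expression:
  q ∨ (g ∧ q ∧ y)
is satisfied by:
  {q: True}


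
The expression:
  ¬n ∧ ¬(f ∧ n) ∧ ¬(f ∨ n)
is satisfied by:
  {n: False, f: False}


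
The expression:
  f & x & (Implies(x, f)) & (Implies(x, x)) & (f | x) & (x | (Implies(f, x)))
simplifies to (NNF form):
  f & x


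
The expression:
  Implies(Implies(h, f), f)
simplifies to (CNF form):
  f | h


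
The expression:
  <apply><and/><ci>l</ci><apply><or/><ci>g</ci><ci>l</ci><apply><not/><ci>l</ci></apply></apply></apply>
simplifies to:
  <ci>l</ci>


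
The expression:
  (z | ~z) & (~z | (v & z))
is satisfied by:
  {v: True, z: False}
  {z: False, v: False}
  {z: True, v: True}


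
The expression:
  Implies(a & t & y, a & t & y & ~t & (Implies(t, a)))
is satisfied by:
  {t: False, a: False, y: False}
  {y: True, t: False, a: False}
  {a: True, t: False, y: False}
  {y: True, a: True, t: False}
  {t: True, y: False, a: False}
  {y: True, t: True, a: False}
  {a: True, t: True, y: False}


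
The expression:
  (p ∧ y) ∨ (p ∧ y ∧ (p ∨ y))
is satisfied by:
  {p: True, y: True}


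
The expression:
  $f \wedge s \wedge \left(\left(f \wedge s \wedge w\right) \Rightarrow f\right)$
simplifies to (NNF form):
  $f \wedge s$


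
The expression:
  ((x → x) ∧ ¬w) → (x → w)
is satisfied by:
  {w: True, x: False}
  {x: False, w: False}
  {x: True, w: True}


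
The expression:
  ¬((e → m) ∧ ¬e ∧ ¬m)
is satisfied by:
  {m: True, e: True}
  {m: True, e: False}
  {e: True, m: False}


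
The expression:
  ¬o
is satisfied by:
  {o: False}


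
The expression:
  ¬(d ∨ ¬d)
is never true.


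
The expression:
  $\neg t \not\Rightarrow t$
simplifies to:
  $\neg t$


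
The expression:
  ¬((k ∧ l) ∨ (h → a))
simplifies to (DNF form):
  (h ∧ ¬a ∧ ¬k) ∨ (h ∧ ¬a ∧ ¬l)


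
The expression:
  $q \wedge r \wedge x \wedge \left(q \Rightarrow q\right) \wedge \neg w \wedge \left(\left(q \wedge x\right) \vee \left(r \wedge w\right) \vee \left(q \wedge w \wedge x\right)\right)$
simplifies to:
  $q \wedge r \wedge x \wedge \neg w$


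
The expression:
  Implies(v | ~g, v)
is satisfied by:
  {v: True, g: True}
  {v: True, g: False}
  {g: True, v: False}


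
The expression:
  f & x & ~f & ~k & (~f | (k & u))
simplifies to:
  False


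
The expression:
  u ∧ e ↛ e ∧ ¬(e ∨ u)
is never true.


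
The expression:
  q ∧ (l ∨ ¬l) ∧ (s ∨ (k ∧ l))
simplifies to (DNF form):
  (q ∧ s) ∨ (k ∧ l ∧ q) ∨ (k ∧ q ∧ s) ∨ (l ∧ q ∧ s)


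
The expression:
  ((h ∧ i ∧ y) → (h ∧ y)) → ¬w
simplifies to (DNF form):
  ¬w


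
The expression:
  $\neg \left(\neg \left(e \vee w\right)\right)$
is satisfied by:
  {e: True, w: True}
  {e: True, w: False}
  {w: True, e: False}


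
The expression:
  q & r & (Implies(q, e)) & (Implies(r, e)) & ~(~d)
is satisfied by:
  {r: True, e: True, d: True, q: True}


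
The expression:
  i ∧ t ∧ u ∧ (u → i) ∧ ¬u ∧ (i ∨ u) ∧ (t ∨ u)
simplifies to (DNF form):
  False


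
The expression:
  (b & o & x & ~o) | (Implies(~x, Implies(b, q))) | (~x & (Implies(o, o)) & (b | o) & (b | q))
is always true.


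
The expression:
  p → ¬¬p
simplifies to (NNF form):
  True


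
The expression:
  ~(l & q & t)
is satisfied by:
  {l: False, q: False, t: False}
  {t: True, l: False, q: False}
  {q: True, l: False, t: False}
  {t: True, q: True, l: False}
  {l: True, t: False, q: False}
  {t: True, l: True, q: False}
  {q: True, l: True, t: False}


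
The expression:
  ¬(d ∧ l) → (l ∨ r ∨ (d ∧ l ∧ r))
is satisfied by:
  {r: True, l: True}
  {r: True, l: False}
  {l: True, r: False}


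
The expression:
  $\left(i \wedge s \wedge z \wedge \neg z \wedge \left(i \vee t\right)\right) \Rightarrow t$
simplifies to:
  $\text{True}$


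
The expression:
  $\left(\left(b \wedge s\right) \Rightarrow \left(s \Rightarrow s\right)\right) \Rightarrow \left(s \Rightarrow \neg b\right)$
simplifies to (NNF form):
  $\neg b \vee \neg s$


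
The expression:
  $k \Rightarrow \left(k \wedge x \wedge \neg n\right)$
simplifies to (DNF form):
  $\left(x \wedge \neg n\right) \vee \neg k$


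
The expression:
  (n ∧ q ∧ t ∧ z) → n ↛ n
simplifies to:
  ¬n ∨ ¬q ∨ ¬t ∨ ¬z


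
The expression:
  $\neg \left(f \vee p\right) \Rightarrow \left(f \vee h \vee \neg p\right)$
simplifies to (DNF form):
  $\text{True}$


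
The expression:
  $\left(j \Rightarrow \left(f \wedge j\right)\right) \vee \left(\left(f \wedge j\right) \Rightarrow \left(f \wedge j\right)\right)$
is always true.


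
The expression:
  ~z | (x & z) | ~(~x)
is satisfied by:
  {x: True, z: False}
  {z: False, x: False}
  {z: True, x: True}


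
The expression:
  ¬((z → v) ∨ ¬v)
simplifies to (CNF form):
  False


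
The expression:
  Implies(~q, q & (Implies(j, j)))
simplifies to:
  q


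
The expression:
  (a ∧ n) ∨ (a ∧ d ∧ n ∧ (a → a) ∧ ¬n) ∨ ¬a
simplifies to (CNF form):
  n ∨ ¬a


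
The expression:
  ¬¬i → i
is always true.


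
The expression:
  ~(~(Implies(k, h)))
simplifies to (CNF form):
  h | ~k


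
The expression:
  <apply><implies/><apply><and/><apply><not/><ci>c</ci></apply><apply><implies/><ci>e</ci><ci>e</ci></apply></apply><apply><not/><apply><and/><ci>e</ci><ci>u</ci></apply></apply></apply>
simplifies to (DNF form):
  <apply><or/><ci>c</ci><apply><not/><ci>e</ci></apply><apply><not/><ci>u</ci></apply></apply>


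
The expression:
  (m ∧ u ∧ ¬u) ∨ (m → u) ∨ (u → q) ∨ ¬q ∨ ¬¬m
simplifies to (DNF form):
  True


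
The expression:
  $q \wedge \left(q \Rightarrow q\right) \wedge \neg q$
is never true.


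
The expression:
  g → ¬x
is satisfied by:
  {g: False, x: False}
  {x: True, g: False}
  {g: True, x: False}


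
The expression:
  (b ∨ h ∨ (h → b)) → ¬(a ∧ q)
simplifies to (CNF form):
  ¬a ∨ ¬q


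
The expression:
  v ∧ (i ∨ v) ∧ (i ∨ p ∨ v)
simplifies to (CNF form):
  v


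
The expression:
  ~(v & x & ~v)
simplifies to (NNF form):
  True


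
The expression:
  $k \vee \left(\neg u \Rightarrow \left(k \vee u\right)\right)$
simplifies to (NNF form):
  $k \vee u$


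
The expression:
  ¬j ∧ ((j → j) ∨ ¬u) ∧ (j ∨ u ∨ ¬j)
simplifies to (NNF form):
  ¬j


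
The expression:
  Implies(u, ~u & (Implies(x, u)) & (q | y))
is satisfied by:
  {u: False}


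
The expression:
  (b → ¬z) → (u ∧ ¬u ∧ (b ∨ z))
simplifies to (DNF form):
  b ∧ z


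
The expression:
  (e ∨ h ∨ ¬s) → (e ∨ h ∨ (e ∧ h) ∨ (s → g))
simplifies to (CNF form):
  True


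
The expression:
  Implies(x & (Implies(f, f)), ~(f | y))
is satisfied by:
  {y: False, x: False, f: False}
  {f: True, y: False, x: False}
  {y: True, f: False, x: False}
  {f: True, y: True, x: False}
  {x: True, f: False, y: False}


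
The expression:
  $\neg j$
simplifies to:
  $\neg j$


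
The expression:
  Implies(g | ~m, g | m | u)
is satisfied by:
  {m: True, g: True, u: True}
  {m: True, g: True, u: False}
  {m: True, u: True, g: False}
  {m: True, u: False, g: False}
  {g: True, u: True, m: False}
  {g: True, u: False, m: False}
  {u: True, g: False, m: False}


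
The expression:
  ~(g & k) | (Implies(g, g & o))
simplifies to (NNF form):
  o | ~g | ~k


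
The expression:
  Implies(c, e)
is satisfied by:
  {e: True, c: False}
  {c: False, e: False}
  {c: True, e: True}


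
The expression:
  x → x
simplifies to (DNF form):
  True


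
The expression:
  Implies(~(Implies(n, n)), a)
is always true.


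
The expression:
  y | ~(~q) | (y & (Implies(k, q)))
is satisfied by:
  {y: True, q: True}
  {y: True, q: False}
  {q: True, y: False}


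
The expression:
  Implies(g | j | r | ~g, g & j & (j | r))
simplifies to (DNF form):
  g & j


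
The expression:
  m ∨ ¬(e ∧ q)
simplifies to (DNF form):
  m ∨ ¬e ∨ ¬q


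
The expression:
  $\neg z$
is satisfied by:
  {z: False}


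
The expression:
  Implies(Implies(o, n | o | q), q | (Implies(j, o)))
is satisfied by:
  {q: True, o: True, j: False}
  {q: True, o: False, j: False}
  {o: True, q: False, j: False}
  {q: False, o: False, j: False}
  {j: True, q: True, o: True}
  {j: True, q: True, o: False}
  {j: True, o: True, q: False}


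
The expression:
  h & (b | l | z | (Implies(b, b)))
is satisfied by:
  {h: True}


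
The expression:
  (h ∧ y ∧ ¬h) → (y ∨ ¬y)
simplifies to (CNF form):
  True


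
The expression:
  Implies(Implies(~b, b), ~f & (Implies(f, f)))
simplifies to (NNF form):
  ~b | ~f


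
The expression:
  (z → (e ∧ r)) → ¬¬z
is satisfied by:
  {z: True}


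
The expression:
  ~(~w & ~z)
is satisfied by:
  {z: True, w: True}
  {z: True, w: False}
  {w: True, z: False}


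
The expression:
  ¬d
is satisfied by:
  {d: False}


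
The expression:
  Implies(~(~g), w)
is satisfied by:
  {w: True, g: False}
  {g: False, w: False}
  {g: True, w: True}


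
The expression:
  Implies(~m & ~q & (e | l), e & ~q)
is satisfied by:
  {q: True, m: True, e: True, l: False}
  {q: True, m: True, l: False, e: False}
  {q: True, e: True, l: False, m: False}
  {q: True, l: False, e: False, m: False}
  {m: True, e: True, l: False, q: False}
  {m: True, l: False, e: False, q: False}
  {e: True, m: False, l: False, q: False}
  {m: False, l: False, e: False, q: False}
  {m: True, q: True, l: True, e: True}
  {m: True, q: True, l: True, e: False}
  {q: True, l: True, e: True, m: False}
  {q: True, l: True, m: False, e: False}
  {e: True, l: True, m: True, q: False}
  {l: True, m: True, q: False, e: False}
  {l: True, e: True, q: False, m: False}


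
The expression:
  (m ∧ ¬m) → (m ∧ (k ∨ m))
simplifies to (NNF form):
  True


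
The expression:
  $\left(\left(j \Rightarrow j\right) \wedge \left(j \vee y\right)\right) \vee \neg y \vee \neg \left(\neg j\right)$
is always true.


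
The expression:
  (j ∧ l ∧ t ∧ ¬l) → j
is always true.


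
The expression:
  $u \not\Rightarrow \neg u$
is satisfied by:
  {u: True}


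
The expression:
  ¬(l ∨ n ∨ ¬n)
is never true.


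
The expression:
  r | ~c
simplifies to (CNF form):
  r | ~c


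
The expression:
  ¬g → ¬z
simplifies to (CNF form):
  g ∨ ¬z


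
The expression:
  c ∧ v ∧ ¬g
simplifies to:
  c ∧ v ∧ ¬g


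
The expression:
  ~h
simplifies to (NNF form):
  ~h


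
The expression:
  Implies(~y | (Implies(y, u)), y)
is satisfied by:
  {y: True}


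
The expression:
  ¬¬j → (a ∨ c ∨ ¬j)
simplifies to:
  a ∨ c ∨ ¬j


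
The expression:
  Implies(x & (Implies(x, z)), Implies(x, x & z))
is always true.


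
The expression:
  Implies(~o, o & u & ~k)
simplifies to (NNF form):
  o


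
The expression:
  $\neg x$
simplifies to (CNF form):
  $\neg x$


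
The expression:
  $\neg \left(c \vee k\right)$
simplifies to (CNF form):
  $\neg c \wedge \neg k$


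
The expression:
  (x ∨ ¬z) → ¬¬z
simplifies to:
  z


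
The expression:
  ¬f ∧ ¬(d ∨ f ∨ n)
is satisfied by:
  {n: False, d: False, f: False}


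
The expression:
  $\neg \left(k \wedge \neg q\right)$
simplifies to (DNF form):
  $q \vee \neg k$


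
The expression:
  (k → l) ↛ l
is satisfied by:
  {l: False, k: False}


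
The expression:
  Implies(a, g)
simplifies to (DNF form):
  g | ~a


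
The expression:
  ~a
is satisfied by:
  {a: False}


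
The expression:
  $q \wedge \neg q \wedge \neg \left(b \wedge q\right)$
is never true.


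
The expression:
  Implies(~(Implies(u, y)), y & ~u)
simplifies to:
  y | ~u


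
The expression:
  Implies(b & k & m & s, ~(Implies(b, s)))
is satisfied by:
  {s: False, k: False, m: False, b: False}
  {b: True, s: False, k: False, m: False}
  {m: True, s: False, k: False, b: False}
  {b: True, m: True, s: False, k: False}
  {k: True, b: False, s: False, m: False}
  {b: True, k: True, s: False, m: False}
  {m: True, k: True, b: False, s: False}
  {b: True, m: True, k: True, s: False}
  {s: True, m: False, k: False, b: False}
  {b: True, s: True, m: False, k: False}
  {m: True, s: True, b: False, k: False}
  {b: True, m: True, s: True, k: False}
  {k: True, s: True, m: False, b: False}
  {b: True, k: True, s: True, m: False}
  {m: True, k: True, s: True, b: False}


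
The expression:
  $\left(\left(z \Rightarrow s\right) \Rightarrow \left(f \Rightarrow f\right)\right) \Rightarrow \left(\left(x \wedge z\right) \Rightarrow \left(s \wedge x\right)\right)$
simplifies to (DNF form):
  $s \vee \neg x \vee \neg z$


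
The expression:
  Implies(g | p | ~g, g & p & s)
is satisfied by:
  {p: True, s: True, g: True}


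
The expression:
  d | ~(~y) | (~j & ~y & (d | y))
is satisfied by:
  {y: True, d: True}
  {y: True, d: False}
  {d: True, y: False}


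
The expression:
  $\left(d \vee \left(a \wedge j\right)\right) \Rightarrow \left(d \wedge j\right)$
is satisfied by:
  {a: False, d: False, j: False}
  {j: True, a: False, d: False}
  {a: True, j: False, d: False}
  {d: True, j: True, a: False}
  {d: True, j: True, a: True}


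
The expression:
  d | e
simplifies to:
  d | e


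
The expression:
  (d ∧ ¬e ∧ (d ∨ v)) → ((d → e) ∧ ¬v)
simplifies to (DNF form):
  e ∨ ¬d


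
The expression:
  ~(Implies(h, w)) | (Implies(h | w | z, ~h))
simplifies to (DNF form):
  ~h | ~w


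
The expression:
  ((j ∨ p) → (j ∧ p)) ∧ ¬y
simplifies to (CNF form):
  ¬y ∧ (j ∨ ¬p) ∧ (p ∨ ¬j)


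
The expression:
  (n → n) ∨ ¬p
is always true.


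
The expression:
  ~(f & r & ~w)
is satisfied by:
  {w: True, r: False, f: False}
  {w: False, r: False, f: False}
  {f: True, w: True, r: False}
  {f: True, w: False, r: False}
  {r: True, w: True, f: False}
  {r: True, w: False, f: False}
  {r: True, f: True, w: True}


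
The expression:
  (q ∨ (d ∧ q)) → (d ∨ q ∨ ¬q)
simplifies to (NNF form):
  True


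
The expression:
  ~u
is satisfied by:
  {u: False}


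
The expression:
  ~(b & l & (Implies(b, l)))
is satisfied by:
  {l: False, b: False}
  {b: True, l: False}
  {l: True, b: False}


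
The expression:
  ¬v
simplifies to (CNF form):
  ¬v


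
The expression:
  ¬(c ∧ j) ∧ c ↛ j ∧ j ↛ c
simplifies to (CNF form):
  False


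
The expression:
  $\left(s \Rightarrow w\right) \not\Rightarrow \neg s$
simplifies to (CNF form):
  $s \wedge w$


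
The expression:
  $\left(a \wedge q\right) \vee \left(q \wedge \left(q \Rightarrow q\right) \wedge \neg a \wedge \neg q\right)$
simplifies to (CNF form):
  $a \wedge q$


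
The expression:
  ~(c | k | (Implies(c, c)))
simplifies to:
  False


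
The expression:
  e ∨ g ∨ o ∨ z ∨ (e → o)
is always true.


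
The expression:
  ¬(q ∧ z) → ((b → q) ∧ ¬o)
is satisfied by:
  {z: True, q: True, b: False, o: False}
  {q: True, z: False, b: False, o: False}
  {z: True, q: True, b: True, o: False}
  {q: True, b: True, z: False, o: False}
  {z: True, b: False, q: False, o: False}
  {z: False, b: False, q: False, o: False}
  {o: True, z: True, q: True, b: False}
  {o: True, z: True, q: True, b: True}


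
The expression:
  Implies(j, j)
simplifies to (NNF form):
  True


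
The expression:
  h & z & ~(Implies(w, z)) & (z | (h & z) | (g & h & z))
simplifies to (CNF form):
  False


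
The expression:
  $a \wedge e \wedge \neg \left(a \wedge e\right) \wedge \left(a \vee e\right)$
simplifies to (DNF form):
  $\text{False}$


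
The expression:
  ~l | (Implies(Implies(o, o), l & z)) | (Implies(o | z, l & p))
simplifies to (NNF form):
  p | z | ~l | ~o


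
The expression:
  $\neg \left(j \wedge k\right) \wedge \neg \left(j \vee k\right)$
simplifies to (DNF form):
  $\neg j \wedge \neg k$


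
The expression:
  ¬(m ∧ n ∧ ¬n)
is always true.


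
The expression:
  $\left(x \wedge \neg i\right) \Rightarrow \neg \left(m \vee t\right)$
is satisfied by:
  {i: True, t: False, m: False, x: False}
  {i: True, m: True, t: False, x: False}
  {i: True, t: True, m: False, x: False}
  {i: True, m: True, t: True, x: False}
  {i: False, t: False, m: False, x: False}
  {m: True, i: False, t: False, x: False}
  {t: True, i: False, m: False, x: False}
  {m: True, t: True, i: False, x: False}
  {x: True, i: True, t: False, m: False}
  {x: True, m: True, i: True, t: False}
  {x: True, i: True, t: True, m: False}
  {x: True, m: True, i: True, t: True}
  {x: True, i: False, t: False, m: False}


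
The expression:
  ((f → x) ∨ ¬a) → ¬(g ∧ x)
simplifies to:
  ¬g ∨ ¬x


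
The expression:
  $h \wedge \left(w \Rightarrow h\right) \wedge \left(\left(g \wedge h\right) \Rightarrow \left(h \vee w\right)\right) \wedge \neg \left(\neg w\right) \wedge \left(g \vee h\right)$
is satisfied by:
  {h: True, w: True}


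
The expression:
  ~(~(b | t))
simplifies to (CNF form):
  b | t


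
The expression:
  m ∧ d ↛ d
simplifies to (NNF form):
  False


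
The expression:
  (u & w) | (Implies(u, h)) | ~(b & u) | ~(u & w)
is always true.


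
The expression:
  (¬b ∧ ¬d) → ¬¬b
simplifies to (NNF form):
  b ∨ d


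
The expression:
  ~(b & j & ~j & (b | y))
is always true.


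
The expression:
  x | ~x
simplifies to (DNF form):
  True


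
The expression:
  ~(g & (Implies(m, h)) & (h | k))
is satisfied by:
  {m: True, h: False, g: False, k: False}
  {m: False, h: False, g: False, k: False}
  {m: True, k: True, h: False, g: False}
  {k: True, m: False, h: False, g: False}
  {m: True, h: True, k: False, g: False}
  {h: True, k: False, g: False, m: False}
  {m: True, k: True, h: True, g: False}
  {k: True, h: True, m: False, g: False}
  {g: True, m: True, k: False, h: False}
  {g: True, k: False, h: False, m: False}
  {m: True, g: True, k: True, h: False}


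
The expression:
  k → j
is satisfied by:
  {j: True, k: False}
  {k: False, j: False}
  {k: True, j: True}


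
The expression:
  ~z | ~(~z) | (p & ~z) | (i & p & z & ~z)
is always true.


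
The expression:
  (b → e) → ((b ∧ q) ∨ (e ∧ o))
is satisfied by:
  {q: True, b: True, o: True, e: False}
  {q: True, b: True, e: False, o: False}
  {b: True, o: True, e: False, q: False}
  {b: True, e: False, o: False, q: False}
  {b: True, q: True, e: True, o: True}
  {b: True, q: True, e: True, o: False}
  {b: True, e: True, o: True, q: False}
  {q: True, o: True, e: True, b: False}
  {o: True, e: True, q: False, b: False}


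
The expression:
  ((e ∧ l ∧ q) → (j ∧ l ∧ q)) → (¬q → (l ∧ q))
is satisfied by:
  {q: True}


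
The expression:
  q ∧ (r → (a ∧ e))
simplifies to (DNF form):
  (q ∧ ¬r) ∨ (a ∧ e ∧ q) ∨ (a ∧ q ∧ ¬r) ∨ (e ∧ q ∧ ¬r)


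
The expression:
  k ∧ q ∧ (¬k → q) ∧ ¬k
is never true.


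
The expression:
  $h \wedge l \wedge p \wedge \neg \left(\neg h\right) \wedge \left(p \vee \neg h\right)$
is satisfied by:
  {h: True, p: True, l: True}


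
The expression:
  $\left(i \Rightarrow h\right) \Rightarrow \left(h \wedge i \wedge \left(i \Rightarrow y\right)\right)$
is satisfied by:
  {i: True, y: True, h: False}
  {i: True, h: False, y: False}
  {i: True, y: True, h: True}


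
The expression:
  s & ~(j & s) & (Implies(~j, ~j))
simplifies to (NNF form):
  s & ~j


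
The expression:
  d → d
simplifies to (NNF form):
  True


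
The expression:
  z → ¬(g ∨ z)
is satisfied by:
  {z: False}


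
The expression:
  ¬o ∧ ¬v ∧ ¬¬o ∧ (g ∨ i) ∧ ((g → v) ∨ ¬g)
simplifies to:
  False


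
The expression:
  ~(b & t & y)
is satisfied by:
  {t: False, y: False, b: False}
  {b: True, t: False, y: False}
  {y: True, t: False, b: False}
  {b: True, y: True, t: False}
  {t: True, b: False, y: False}
  {b: True, t: True, y: False}
  {y: True, t: True, b: False}


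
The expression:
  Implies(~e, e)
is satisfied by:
  {e: True}


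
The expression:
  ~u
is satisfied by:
  {u: False}


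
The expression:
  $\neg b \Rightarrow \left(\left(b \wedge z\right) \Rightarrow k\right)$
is always true.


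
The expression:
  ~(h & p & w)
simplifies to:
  ~h | ~p | ~w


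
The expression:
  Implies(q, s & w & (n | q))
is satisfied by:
  {w: True, s: True, q: False}
  {w: True, s: False, q: False}
  {s: True, w: False, q: False}
  {w: False, s: False, q: False}
  {q: True, w: True, s: True}


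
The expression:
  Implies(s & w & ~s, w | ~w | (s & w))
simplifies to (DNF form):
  True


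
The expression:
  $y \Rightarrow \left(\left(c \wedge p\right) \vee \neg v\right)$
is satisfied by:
  {p: True, c: True, v: False, y: False}
  {p: True, c: False, v: False, y: False}
  {c: True, p: False, v: False, y: False}
  {p: False, c: False, v: False, y: False}
  {y: True, p: True, c: True, v: False}
  {y: True, p: True, c: False, v: False}
  {y: True, c: True, p: False, v: False}
  {y: True, c: False, p: False, v: False}
  {p: True, v: True, c: True, y: False}
  {p: True, v: True, c: False, y: False}
  {v: True, c: True, p: False, y: False}
  {v: True, p: False, c: False, y: False}
  {y: True, p: True, v: True, c: True}


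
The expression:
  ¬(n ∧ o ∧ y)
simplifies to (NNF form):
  ¬n ∨ ¬o ∨ ¬y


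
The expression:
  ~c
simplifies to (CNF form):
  ~c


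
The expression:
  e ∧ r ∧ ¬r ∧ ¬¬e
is never true.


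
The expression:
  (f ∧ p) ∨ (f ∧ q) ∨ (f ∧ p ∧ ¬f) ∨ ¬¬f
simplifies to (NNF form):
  f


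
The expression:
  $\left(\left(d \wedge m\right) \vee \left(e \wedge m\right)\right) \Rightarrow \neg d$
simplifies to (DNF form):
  $\neg d \vee \neg m$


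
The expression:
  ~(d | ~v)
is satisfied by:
  {v: True, d: False}


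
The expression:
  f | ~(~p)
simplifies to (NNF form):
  f | p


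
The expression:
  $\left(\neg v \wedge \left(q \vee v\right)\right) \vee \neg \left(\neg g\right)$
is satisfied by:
  {q: True, g: True, v: False}
  {g: True, v: False, q: False}
  {q: True, g: True, v: True}
  {g: True, v: True, q: False}
  {q: True, v: False, g: False}


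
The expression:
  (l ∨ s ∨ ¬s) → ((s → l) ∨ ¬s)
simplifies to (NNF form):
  l ∨ ¬s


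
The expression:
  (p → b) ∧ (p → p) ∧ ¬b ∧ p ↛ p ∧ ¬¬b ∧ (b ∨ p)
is never true.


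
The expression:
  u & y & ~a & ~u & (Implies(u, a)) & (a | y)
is never true.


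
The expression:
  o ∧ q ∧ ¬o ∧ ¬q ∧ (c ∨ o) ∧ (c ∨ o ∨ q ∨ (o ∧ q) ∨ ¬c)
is never true.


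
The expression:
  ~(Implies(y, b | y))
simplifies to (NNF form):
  False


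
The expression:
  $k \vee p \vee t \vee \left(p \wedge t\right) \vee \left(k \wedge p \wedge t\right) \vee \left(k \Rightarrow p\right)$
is always true.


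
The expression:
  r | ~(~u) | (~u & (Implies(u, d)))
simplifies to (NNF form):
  True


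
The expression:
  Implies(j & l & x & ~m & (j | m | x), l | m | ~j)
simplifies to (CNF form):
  True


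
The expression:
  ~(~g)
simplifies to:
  g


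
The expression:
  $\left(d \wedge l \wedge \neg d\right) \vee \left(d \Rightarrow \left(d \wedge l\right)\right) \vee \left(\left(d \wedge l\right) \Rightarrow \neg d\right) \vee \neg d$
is always true.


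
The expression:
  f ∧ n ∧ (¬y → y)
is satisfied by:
  {f: True, y: True, n: True}


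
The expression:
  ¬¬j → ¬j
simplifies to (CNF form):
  ¬j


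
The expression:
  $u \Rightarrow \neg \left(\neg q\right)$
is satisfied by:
  {q: True, u: False}
  {u: False, q: False}
  {u: True, q: True}


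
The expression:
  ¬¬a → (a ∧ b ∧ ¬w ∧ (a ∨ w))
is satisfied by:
  {b: True, a: False, w: False}
  {b: False, a: False, w: False}
  {w: True, b: True, a: False}
  {w: True, b: False, a: False}
  {a: True, b: True, w: False}


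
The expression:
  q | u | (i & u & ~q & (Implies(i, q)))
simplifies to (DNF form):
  q | u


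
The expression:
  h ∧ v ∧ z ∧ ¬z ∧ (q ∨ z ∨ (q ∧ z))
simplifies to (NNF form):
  False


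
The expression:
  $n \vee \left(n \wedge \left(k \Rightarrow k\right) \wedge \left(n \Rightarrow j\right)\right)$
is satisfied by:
  {n: True}


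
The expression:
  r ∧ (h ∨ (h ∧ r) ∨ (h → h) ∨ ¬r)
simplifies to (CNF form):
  r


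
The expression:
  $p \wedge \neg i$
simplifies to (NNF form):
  $p \wedge \neg i$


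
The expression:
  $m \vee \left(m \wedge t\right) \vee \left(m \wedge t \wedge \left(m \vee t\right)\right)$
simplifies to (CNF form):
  $m$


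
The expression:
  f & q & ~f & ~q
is never true.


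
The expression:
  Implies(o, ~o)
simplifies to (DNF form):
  ~o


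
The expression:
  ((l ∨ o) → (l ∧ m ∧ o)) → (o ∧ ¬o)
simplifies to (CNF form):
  (l ∨ o) ∧ (o ∨ ¬o) ∧ (l ∨ o ∨ ¬l) ∧ (l ∨ o ∨ ¬m) ∧ (l ∨ ¬l ∨ ¬m) ∧ (o ∨ ¬l ∨ ¬o) ∧ (o ∨ ¬m ∨ ¬o) ∧ (¬l ∨ ¬m ∨ ¬o)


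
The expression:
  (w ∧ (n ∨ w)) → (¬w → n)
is always true.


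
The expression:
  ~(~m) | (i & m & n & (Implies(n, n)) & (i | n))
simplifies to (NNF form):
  m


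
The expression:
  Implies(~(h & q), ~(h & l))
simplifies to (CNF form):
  q | ~h | ~l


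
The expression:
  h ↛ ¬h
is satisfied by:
  {h: True}


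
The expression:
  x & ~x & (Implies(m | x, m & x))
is never true.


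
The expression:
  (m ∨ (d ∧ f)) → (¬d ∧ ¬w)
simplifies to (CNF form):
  (¬d ∨ ¬f) ∧ (¬d ∨ ¬m) ∧ (¬m ∨ ¬w) ∧ (¬d ∨ ¬f ∨ ¬m) ∧ (¬d ∨ ¬f ∨ ¬w) ∧ (¬d ∨ ¬m ∨ ¬w) ∧ (¬f ∨ ¬m ∨ ¬w)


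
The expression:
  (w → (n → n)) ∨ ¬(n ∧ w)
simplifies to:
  True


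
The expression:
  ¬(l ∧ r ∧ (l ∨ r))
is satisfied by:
  {l: False, r: False}
  {r: True, l: False}
  {l: True, r: False}


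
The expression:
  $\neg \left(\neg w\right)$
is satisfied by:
  {w: True}


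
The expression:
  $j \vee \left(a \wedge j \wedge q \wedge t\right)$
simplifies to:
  $j$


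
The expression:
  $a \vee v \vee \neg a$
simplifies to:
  $\text{True}$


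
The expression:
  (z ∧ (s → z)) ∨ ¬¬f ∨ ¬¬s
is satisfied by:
  {z: True, s: True, f: True}
  {z: True, s: True, f: False}
  {z: True, f: True, s: False}
  {z: True, f: False, s: False}
  {s: True, f: True, z: False}
  {s: True, f: False, z: False}
  {f: True, s: False, z: False}


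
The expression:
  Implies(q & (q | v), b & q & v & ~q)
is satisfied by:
  {q: False}


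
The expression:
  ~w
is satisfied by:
  {w: False}


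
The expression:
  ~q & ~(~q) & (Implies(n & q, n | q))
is never true.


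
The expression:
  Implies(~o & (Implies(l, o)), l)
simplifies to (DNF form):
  l | o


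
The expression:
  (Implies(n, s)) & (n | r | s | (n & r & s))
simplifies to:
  s | (r & ~n)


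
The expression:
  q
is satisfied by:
  {q: True}


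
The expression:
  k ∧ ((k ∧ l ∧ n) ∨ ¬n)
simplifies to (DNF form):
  (k ∧ l) ∨ (k ∧ ¬n)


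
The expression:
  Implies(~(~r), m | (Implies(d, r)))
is always true.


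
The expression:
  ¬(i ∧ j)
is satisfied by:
  {i: False, j: False}
  {j: True, i: False}
  {i: True, j: False}


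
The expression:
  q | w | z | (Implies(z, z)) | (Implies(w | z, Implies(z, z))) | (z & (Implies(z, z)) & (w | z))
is always true.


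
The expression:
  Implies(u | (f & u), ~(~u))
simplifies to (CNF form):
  True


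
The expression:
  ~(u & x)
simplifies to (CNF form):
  ~u | ~x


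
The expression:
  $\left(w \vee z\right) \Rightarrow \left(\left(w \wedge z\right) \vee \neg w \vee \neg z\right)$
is always true.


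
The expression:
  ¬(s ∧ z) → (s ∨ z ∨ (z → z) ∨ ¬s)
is always true.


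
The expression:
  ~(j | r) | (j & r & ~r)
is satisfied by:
  {r: False, j: False}


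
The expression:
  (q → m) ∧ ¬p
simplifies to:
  ¬p ∧ (m ∨ ¬q)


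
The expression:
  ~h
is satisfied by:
  {h: False}


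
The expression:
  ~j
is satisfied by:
  {j: False}


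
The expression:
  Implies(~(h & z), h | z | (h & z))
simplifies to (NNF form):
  h | z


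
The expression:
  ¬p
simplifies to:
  ¬p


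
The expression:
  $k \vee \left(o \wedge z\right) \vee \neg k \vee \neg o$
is always true.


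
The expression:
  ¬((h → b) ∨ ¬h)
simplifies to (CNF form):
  h ∧ ¬b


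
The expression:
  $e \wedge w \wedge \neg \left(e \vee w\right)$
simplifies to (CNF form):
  $\text{False}$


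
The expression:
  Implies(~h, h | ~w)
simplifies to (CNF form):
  h | ~w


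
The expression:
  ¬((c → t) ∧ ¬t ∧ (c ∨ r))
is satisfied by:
  {t: True, c: True, r: False}
  {t: True, c: False, r: False}
  {c: True, t: False, r: False}
  {t: False, c: False, r: False}
  {r: True, t: True, c: True}
  {r: True, t: True, c: False}
  {r: True, c: True, t: False}


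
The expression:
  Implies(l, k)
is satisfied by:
  {k: True, l: False}
  {l: False, k: False}
  {l: True, k: True}


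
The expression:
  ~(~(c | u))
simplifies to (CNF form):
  c | u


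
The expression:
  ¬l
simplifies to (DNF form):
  ¬l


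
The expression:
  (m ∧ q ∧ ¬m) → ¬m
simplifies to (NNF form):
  True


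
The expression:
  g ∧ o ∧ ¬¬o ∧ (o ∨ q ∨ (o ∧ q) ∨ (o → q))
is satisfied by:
  {g: True, o: True}


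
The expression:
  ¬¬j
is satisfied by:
  {j: True}


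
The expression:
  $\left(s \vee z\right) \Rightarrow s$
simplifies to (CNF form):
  $s \vee \neg z$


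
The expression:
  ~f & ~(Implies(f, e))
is never true.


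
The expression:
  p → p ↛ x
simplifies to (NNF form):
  ¬p ∨ ¬x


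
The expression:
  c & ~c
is never true.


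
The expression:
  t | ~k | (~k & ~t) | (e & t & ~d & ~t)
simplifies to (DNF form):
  t | ~k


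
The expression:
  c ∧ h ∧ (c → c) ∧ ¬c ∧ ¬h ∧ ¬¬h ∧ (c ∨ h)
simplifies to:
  False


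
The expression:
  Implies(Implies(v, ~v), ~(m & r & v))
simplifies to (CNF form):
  True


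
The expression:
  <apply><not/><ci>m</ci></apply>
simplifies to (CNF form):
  <apply><not/><ci>m</ci></apply>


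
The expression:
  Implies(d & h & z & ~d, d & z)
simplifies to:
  True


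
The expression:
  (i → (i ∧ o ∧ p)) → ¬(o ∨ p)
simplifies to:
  (i ∧ ¬o) ∨ (i ∧ ¬p) ∨ (¬o ∧ ¬p)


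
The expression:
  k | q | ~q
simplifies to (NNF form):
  True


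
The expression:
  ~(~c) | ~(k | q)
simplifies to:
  c | (~k & ~q)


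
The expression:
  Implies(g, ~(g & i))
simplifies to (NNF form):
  ~g | ~i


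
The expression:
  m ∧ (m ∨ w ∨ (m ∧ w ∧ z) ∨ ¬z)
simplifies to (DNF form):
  m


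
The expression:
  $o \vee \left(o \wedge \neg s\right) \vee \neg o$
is always true.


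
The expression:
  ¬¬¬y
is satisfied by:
  {y: False}


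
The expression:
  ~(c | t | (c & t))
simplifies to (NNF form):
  ~c & ~t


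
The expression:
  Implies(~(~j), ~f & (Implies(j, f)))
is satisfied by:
  {j: False}


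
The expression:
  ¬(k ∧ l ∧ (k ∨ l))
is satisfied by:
  {l: False, k: False}
  {k: True, l: False}
  {l: True, k: False}


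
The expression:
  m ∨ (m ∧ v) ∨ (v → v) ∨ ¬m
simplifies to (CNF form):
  True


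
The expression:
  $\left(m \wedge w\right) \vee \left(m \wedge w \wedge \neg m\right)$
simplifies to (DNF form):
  $m \wedge w$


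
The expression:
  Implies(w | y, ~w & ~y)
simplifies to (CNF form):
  ~w & ~y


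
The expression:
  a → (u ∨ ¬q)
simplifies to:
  u ∨ ¬a ∨ ¬q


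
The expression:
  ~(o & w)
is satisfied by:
  {w: False, o: False}
  {o: True, w: False}
  {w: True, o: False}


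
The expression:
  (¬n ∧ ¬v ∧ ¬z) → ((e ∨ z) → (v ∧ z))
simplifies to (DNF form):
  n ∨ v ∨ z ∨ ¬e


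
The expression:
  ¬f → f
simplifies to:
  f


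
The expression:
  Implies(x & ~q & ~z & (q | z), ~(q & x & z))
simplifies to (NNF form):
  True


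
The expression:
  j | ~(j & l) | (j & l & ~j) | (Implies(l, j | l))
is always true.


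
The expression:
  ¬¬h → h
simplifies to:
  True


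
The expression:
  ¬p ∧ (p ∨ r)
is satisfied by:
  {r: True, p: False}


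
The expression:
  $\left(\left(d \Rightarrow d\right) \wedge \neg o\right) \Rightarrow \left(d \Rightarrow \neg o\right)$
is always true.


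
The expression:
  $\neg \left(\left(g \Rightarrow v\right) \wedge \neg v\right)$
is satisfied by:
  {v: True, g: True}
  {v: True, g: False}
  {g: True, v: False}


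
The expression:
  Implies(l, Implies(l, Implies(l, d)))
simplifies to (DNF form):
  d | ~l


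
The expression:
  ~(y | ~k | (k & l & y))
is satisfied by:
  {k: True, y: False}


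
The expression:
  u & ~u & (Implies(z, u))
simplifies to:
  False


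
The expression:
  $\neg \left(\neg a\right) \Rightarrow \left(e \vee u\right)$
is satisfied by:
  {e: True, u: True, a: False}
  {e: True, u: False, a: False}
  {u: True, e: False, a: False}
  {e: False, u: False, a: False}
  {a: True, e: True, u: True}
  {a: True, e: True, u: False}
  {a: True, u: True, e: False}


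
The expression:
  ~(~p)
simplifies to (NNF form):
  p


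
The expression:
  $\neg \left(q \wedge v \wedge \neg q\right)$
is always true.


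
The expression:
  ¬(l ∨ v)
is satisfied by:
  {v: False, l: False}


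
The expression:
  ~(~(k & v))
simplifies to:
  k & v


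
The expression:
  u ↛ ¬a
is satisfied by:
  {a: True, u: True}


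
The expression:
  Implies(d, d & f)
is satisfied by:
  {f: True, d: False}
  {d: False, f: False}
  {d: True, f: True}


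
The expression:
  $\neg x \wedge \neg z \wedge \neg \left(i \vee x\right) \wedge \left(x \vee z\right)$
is never true.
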